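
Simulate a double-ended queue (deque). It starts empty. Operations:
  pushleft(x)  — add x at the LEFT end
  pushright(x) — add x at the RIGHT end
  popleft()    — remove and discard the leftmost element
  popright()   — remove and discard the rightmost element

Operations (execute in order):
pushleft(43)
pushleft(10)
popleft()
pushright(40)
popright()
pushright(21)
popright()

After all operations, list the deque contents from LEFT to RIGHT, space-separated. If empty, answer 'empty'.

Answer: 43

Derivation:
pushleft(43): [43]
pushleft(10): [10, 43]
popleft(): [43]
pushright(40): [43, 40]
popright(): [43]
pushright(21): [43, 21]
popright(): [43]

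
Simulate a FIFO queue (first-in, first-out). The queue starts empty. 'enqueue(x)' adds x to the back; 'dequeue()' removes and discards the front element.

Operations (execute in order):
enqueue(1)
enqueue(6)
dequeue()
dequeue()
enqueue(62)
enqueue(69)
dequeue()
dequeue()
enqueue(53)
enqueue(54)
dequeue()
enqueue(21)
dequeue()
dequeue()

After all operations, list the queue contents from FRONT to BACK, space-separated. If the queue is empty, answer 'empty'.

Answer: empty

Derivation:
enqueue(1): [1]
enqueue(6): [1, 6]
dequeue(): [6]
dequeue(): []
enqueue(62): [62]
enqueue(69): [62, 69]
dequeue(): [69]
dequeue(): []
enqueue(53): [53]
enqueue(54): [53, 54]
dequeue(): [54]
enqueue(21): [54, 21]
dequeue(): [21]
dequeue(): []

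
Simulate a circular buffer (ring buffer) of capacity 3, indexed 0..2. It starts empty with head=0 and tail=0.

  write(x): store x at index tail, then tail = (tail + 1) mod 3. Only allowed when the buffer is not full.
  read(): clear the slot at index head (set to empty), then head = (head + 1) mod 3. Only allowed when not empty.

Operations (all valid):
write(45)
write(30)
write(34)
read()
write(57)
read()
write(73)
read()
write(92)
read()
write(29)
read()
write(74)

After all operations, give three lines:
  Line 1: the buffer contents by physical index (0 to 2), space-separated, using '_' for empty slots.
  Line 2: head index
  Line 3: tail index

Answer: 29 74 92
2
2

Derivation:
write(45): buf=[45 _ _], head=0, tail=1, size=1
write(30): buf=[45 30 _], head=0, tail=2, size=2
write(34): buf=[45 30 34], head=0, tail=0, size=3
read(): buf=[_ 30 34], head=1, tail=0, size=2
write(57): buf=[57 30 34], head=1, tail=1, size=3
read(): buf=[57 _ 34], head=2, tail=1, size=2
write(73): buf=[57 73 34], head=2, tail=2, size=3
read(): buf=[57 73 _], head=0, tail=2, size=2
write(92): buf=[57 73 92], head=0, tail=0, size=3
read(): buf=[_ 73 92], head=1, tail=0, size=2
write(29): buf=[29 73 92], head=1, tail=1, size=3
read(): buf=[29 _ 92], head=2, tail=1, size=2
write(74): buf=[29 74 92], head=2, tail=2, size=3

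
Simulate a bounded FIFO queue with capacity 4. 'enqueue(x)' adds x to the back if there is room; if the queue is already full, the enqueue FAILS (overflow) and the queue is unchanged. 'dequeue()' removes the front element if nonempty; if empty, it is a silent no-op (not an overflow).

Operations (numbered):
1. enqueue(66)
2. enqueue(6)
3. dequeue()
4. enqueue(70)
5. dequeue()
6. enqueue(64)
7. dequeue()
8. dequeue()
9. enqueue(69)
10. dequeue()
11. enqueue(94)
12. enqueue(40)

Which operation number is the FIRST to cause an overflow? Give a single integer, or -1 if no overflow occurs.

1. enqueue(66): size=1
2. enqueue(6): size=2
3. dequeue(): size=1
4. enqueue(70): size=2
5. dequeue(): size=1
6. enqueue(64): size=2
7. dequeue(): size=1
8. dequeue(): size=0
9. enqueue(69): size=1
10. dequeue(): size=0
11. enqueue(94): size=1
12. enqueue(40): size=2

Answer: -1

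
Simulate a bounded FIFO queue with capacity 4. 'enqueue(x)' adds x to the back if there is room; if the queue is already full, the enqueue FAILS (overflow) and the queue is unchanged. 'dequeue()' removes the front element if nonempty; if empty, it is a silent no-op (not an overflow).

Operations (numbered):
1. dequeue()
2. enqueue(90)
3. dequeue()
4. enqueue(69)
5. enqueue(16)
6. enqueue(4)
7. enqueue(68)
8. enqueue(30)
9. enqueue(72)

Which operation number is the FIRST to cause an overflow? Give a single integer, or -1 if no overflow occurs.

1. dequeue(): empty, no-op, size=0
2. enqueue(90): size=1
3. dequeue(): size=0
4. enqueue(69): size=1
5. enqueue(16): size=2
6. enqueue(4): size=3
7. enqueue(68): size=4
8. enqueue(30): size=4=cap → OVERFLOW (fail)
9. enqueue(72): size=4=cap → OVERFLOW (fail)

Answer: 8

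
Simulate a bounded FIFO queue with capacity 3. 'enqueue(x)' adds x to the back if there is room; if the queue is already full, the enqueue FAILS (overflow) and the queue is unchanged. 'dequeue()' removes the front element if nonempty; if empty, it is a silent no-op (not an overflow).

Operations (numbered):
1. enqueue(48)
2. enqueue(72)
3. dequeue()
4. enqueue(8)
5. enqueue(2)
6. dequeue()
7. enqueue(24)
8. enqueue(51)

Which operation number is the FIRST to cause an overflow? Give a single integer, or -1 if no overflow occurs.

1. enqueue(48): size=1
2. enqueue(72): size=2
3. dequeue(): size=1
4. enqueue(8): size=2
5. enqueue(2): size=3
6. dequeue(): size=2
7. enqueue(24): size=3
8. enqueue(51): size=3=cap → OVERFLOW (fail)

Answer: 8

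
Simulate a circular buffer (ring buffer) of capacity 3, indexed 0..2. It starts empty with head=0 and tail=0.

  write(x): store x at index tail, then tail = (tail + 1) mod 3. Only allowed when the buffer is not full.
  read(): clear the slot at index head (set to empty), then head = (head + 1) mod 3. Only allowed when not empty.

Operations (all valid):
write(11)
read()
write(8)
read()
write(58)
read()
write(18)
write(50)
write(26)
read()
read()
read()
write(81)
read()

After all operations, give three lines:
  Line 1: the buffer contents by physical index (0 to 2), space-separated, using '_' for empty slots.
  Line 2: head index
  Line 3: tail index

write(11): buf=[11 _ _], head=0, tail=1, size=1
read(): buf=[_ _ _], head=1, tail=1, size=0
write(8): buf=[_ 8 _], head=1, tail=2, size=1
read(): buf=[_ _ _], head=2, tail=2, size=0
write(58): buf=[_ _ 58], head=2, tail=0, size=1
read(): buf=[_ _ _], head=0, tail=0, size=0
write(18): buf=[18 _ _], head=0, tail=1, size=1
write(50): buf=[18 50 _], head=0, tail=2, size=2
write(26): buf=[18 50 26], head=0, tail=0, size=3
read(): buf=[_ 50 26], head=1, tail=0, size=2
read(): buf=[_ _ 26], head=2, tail=0, size=1
read(): buf=[_ _ _], head=0, tail=0, size=0
write(81): buf=[81 _ _], head=0, tail=1, size=1
read(): buf=[_ _ _], head=1, tail=1, size=0

Answer: _ _ _
1
1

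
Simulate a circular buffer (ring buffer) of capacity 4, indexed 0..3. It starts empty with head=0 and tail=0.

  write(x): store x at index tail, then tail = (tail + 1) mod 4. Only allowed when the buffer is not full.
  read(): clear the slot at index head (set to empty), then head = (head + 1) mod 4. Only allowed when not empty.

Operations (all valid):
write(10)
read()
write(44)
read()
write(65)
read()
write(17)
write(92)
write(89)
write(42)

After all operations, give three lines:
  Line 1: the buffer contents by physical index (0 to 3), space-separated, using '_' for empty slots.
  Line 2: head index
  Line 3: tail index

Answer: 92 89 42 17
3
3

Derivation:
write(10): buf=[10 _ _ _], head=0, tail=1, size=1
read(): buf=[_ _ _ _], head=1, tail=1, size=0
write(44): buf=[_ 44 _ _], head=1, tail=2, size=1
read(): buf=[_ _ _ _], head=2, tail=2, size=0
write(65): buf=[_ _ 65 _], head=2, tail=3, size=1
read(): buf=[_ _ _ _], head=3, tail=3, size=0
write(17): buf=[_ _ _ 17], head=3, tail=0, size=1
write(92): buf=[92 _ _ 17], head=3, tail=1, size=2
write(89): buf=[92 89 _ 17], head=3, tail=2, size=3
write(42): buf=[92 89 42 17], head=3, tail=3, size=4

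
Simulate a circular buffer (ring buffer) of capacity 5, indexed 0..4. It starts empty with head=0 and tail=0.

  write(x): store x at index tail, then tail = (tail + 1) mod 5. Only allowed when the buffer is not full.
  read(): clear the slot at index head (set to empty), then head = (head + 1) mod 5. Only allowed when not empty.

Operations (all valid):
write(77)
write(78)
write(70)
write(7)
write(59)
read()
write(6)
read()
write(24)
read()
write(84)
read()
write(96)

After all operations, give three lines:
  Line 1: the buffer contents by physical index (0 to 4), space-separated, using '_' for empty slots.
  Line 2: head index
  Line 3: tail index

write(77): buf=[77 _ _ _ _], head=0, tail=1, size=1
write(78): buf=[77 78 _ _ _], head=0, tail=2, size=2
write(70): buf=[77 78 70 _ _], head=0, tail=3, size=3
write(7): buf=[77 78 70 7 _], head=0, tail=4, size=4
write(59): buf=[77 78 70 7 59], head=0, tail=0, size=5
read(): buf=[_ 78 70 7 59], head=1, tail=0, size=4
write(6): buf=[6 78 70 7 59], head=1, tail=1, size=5
read(): buf=[6 _ 70 7 59], head=2, tail=1, size=4
write(24): buf=[6 24 70 7 59], head=2, tail=2, size=5
read(): buf=[6 24 _ 7 59], head=3, tail=2, size=4
write(84): buf=[6 24 84 7 59], head=3, tail=3, size=5
read(): buf=[6 24 84 _ 59], head=4, tail=3, size=4
write(96): buf=[6 24 84 96 59], head=4, tail=4, size=5

Answer: 6 24 84 96 59
4
4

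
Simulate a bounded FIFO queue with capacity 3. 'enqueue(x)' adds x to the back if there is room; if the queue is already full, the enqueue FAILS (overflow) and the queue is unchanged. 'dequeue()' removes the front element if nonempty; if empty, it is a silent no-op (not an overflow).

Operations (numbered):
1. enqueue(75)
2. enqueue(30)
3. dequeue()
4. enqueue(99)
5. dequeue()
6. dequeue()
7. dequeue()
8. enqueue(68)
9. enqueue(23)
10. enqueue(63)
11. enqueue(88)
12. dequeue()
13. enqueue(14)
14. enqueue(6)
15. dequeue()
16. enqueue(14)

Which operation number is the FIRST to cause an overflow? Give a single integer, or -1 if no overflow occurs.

1. enqueue(75): size=1
2. enqueue(30): size=2
3. dequeue(): size=1
4. enqueue(99): size=2
5. dequeue(): size=1
6. dequeue(): size=0
7. dequeue(): empty, no-op, size=0
8. enqueue(68): size=1
9. enqueue(23): size=2
10. enqueue(63): size=3
11. enqueue(88): size=3=cap → OVERFLOW (fail)
12. dequeue(): size=2
13. enqueue(14): size=3
14. enqueue(6): size=3=cap → OVERFLOW (fail)
15. dequeue(): size=2
16. enqueue(14): size=3

Answer: 11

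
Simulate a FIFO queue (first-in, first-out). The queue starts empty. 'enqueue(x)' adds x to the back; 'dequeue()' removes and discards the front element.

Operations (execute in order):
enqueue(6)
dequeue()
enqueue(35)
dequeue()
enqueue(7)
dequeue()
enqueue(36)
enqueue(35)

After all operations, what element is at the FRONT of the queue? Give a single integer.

enqueue(6): queue = [6]
dequeue(): queue = []
enqueue(35): queue = [35]
dequeue(): queue = []
enqueue(7): queue = [7]
dequeue(): queue = []
enqueue(36): queue = [36]
enqueue(35): queue = [36, 35]

Answer: 36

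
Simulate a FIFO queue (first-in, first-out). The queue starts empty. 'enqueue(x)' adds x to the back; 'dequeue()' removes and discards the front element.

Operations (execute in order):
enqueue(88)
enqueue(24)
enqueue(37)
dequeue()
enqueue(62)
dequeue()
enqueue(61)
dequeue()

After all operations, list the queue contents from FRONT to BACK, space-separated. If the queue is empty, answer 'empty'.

enqueue(88): [88]
enqueue(24): [88, 24]
enqueue(37): [88, 24, 37]
dequeue(): [24, 37]
enqueue(62): [24, 37, 62]
dequeue(): [37, 62]
enqueue(61): [37, 62, 61]
dequeue(): [62, 61]

Answer: 62 61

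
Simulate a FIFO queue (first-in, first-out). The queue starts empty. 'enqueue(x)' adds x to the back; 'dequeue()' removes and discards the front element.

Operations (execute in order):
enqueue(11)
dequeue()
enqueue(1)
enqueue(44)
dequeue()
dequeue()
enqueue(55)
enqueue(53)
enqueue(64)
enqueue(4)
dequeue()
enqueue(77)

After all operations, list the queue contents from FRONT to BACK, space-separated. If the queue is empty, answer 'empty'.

enqueue(11): [11]
dequeue(): []
enqueue(1): [1]
enqueue(44): [1, 44]
dequeue(): [44]
dequeue(): []
enqueue(55): [55]
enqueue(53): [55, 53]
enqueue(64): [55, 53, 64]
enqueue(4): [55, 53, 64, 4]
dequeue(): [53, 64, 4]
enqueue(77): [53, 64, 4, 77]

Answer: 53 64 4 77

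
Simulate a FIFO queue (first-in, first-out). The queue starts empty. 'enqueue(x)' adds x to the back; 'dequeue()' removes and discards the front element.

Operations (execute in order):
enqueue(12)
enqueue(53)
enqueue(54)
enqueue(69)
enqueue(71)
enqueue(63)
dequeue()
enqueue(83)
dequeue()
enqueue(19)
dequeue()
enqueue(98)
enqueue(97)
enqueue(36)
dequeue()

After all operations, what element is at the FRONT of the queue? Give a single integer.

enqueue(12): queue = [12]
enqueue(53): queue = [12, 53]
enqueue(54): queue = [12, 53, 54]
enqueue(69): queue = [12, 53, 54, 69]
enqueue(71): queue = [12, 53, 54, 69, 71]
enqueue(63): queue = [12, 53, 54, 69, 71, 63]
dequeue(): queue = [53, 54, 69, 71, 63]
enqueue(83): queue = [53, 54, 69, 71, 63, 83]
dequeue(): queue = [54, 69, 71, 63, 83]
enqueue(19): queue = [54, 69, 71, 63, 83, 19]
dequeue(): queue = [69, 71, 63, 83, 19]
enqueue(98): queue = [69, 71, 63, 83, 19, 98]
enqueue(97): queue = [69, 71, 63, 83, 19, 98, 97]
enqueue(36): queue = [69, 71, 63, 83, 19, 98, 97, 36]
dequeue(): queue = [71, 63, 83, 19, 98, 97, 36]

Answer: 71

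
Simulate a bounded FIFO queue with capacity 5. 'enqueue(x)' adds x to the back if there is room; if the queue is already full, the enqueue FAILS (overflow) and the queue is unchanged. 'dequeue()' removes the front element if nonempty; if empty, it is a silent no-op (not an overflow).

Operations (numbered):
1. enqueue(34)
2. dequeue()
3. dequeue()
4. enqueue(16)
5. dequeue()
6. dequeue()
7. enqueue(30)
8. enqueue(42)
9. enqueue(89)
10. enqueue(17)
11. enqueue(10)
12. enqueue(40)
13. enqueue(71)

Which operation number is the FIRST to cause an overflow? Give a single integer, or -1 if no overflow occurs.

Answer: 12

Derivation:
1. enqueue(34): size=1
2. dequeue(): size=0
3. dequeue(): empty, no-op, size=0
4. enqueue(16): size=1
5. dequeue(): size=0
6. dequeue(): empty, no-op, size=0
7. enqueue(30): size=1
8. enqueue(42): size=2
9. enqueue(89): size=3
10. enqueue(17): size=4
11. enqueue(10): size=5
12. enqueue(40): size=5=cap → OVERFLOW (fail)
13. enqueue(71): size=5=cap → OVERFLOW (fail)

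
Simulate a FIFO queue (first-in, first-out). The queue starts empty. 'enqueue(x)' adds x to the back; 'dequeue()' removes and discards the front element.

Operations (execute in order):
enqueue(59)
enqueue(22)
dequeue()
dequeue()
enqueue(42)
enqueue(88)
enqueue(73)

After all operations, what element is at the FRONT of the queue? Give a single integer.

Answer: 42

Derivation:
enqueue(59): queue = [59]
enqueue(22): queue = [59, 22]
dequeue(): queue = [22]
dequeue(): queue = []
enqueue(42): queue = [42]
enqueue(88): queue = [42, 88]
enqueue(73): queue = [42, 88, 73]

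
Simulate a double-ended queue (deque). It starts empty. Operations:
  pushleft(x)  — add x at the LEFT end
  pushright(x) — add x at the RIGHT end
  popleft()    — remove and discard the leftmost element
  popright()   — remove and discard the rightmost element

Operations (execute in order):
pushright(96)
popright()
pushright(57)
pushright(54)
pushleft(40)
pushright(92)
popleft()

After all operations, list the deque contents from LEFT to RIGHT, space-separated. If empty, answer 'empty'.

Answer: 57 54 92

Derivation:
pushright(96): [96]
popright(): []
pushright(57): [57]
pushright(54): [57, 54]
pushleft(40): [40, 57, 54]
pushright(92): [40, 57, 54, 92]
popleft(): [57, 54, 92]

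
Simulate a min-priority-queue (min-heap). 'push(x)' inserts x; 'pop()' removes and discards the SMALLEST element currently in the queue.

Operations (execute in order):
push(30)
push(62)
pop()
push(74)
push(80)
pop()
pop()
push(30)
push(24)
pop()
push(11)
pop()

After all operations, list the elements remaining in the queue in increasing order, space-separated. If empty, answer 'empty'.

Answer: 30 80

Derivation:
push(30): heap contents = [30]
push(62): heap contents = [30, 62]
pop() → 30: heap contents = [62]
push(74): heap contents = [62, 74]
push(80): heap contents = [62, 74, 80]
pop() → 62: heap contents = [74, 80]
pop() → 74: heap contents = [80]
push(30): heap contents = [30, 80]
push(24): heap contents = [24, 30, 80]
pop() → 24: heap contents = [30, 80]
push(11): heap contents = [11, 30, 80]
pop() → 11: heap contents = [30, 80]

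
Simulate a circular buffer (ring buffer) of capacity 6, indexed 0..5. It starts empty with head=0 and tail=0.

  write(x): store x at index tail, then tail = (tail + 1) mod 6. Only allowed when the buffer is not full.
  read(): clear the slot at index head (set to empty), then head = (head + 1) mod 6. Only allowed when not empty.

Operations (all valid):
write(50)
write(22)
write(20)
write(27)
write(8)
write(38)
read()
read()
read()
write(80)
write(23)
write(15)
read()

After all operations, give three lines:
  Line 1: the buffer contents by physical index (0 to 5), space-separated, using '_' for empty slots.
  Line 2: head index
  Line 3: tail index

Answer: 80 23 15 _ 8 38
4
3

Derivation:
write(50): buf=[50 _ _ _ _ _], head=0, tail=1, size=1
write(22): buf=[50 22 _ _ _ _], head=0, tail=2, size=2
write(20): buf=[50 22 20 _ _ _], head=0, tail=3, size=3
write(27): buf=[50 22 20 27 _ _], head=0, tail=4, size=4
write(8): buf=[50 22 20 27 8 _], head=0, tail=5, size=5
write(38): buf=[50 22 20 27 8 38], head=0, tail=0, size=6
read(): buf=[_ 22 20 27 8 38], head=1, tail=0, size=5
read(): buf=[_ _ 20 27 8 38], head=2, tail=0, size=4
read(): buf=[_ _ _ 27 8 38], head=3, tail=0, size=3
write(80): buf=[80 _ _ 27 8 38], head=3, tail=1, size=4
write(23): buf=[80 23 _ 27 8 38], head=3, tail=2, size=5
write(15): buf=[80 23 15 27 8 38], head=3, tail=3, size=6
read(): buf=[80 23 15 _ 8 38], head=4, tail=3, size=5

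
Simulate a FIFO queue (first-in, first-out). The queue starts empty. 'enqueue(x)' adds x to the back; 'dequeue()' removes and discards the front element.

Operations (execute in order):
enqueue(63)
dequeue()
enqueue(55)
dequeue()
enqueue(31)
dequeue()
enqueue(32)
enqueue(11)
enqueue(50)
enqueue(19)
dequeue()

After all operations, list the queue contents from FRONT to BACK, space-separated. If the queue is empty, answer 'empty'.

Answer: 11 50 19

Derivation:
enqueue(63): [63]
dequeue(): []
enqueue(55): [55]
dequeue(): []
enqueue(31): [31]
dequeue(): []
enqueue(32): [32]
enqueue(11): [32, 11]
enqueue(50): [32, 11, 50]
enqueue(19): [32, 11, 50, 19]
dequeue(): [11, 50, 19]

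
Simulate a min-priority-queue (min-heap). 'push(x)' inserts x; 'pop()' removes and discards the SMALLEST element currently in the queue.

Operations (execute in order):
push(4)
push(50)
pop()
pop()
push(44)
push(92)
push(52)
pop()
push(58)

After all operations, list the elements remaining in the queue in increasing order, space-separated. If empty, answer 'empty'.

Answer: 52 58 92

Derivation:
push(4): heap contents = [4]
push(50): heap contents = [4, 50]
pop() → 4: heap contents = [50]
pop() → 50: heap contents = []
push(44): heap contents = [44]
push(92): heap contents = [44, 92]
push(52): heap contents = [44, 52, 92]
pop() → 44: heap contents = [52, 92]
push(58): heap contents = [52, 58, 92]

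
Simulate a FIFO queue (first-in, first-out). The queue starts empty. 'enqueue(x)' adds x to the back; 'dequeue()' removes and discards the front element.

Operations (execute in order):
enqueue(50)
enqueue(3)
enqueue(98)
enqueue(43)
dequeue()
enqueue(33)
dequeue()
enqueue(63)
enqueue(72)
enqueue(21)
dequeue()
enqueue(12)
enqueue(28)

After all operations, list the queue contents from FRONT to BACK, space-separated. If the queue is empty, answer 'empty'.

Answer: 43 33 63 72 21 12 28

Derivation:
enqueue(50): [50]
enqueue(3): [50, 3]
enqueue(98): [50, 3, 98]
enqueue(43): [50, 3, 98, 43]
dequeue(): [3, 98, 43]
enqueue(33): [3, 98, 43, 33]
dequeue(): [98, 43, 33]
enqueue(63): [98, 43, 33, 63]
enqueue(72): [98, 43, 33, 63, 72]
enqueue(21): [98, 43, 33, 63, 72, 21]
dequeue(): [43, 33, 63, 72, 21]
enqueue(12): [43, 33, 63, 72, 21, 12]
enqueue(28): [43, 33, 63, 72, 21, 12, 28]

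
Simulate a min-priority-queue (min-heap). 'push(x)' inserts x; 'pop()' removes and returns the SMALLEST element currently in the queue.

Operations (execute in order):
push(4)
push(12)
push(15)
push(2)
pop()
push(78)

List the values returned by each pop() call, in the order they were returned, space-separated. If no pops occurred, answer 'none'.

Answer: 2

Derivation:
push(4): heap contents = [4]
push(12): heap contents = [4, 12]
push(15): heap contents = [4, 12, 15]
push(2): heap contents = [2, 4, 12, 15]
pop() → 2: heap contents = [4, 12, 15]
push(78): heap contents = [4, 12, 15, 78]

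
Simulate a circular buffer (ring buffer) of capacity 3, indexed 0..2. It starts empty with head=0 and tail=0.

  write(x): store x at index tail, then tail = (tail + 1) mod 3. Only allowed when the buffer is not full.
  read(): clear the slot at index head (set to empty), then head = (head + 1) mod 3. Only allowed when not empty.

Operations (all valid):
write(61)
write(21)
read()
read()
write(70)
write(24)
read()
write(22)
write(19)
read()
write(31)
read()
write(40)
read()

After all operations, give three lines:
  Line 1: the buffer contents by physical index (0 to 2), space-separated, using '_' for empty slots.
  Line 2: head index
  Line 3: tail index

write(61): buf=[61 _ _], head=0, tail=1, size=1
write(21): buf=[61 21 _], head=0, tail=2, size=2
read(): buf=[_ 21 _], head=1, tail=2, size=1
read(): buf=[_ _ _], head=2, tail=2, size=0
write(70): buf=[_ _ 70], head=2, tail=0, size=1
write(24): buf=[24 _ 70], head=2, tail=1, size=2
read(): buf=[24 _ _], head=0, tail=1, size=1
write(22): buf=[24 22 _], head=0, tail=2, size=2
write(19): buf=[24 22 19], head=0, tail=0, size=3
read(): buf=[_ 22 19], head=1, tail=0, size=2
write(31): buf=[31 22 19], head=1, tail=1, size=3
read(): buf=[31 _ 19], head=2, tail=1, size=2
write(40): buf=[31 40 19], head=2, tail=2, size=3
read(): buf=[31 40 _], head=0, tail=2, size=2

Answer: 31 40 _
0
2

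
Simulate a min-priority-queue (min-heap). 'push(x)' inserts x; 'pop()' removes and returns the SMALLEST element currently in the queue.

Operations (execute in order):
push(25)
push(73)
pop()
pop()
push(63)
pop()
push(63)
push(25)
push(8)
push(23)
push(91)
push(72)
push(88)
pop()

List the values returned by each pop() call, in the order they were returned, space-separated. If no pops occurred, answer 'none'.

Answer: 25 73 63 8

Derivation:
push(25): heap contents = [25]
push(73): heap contents = [25, 73]
pop() → 25: heap contents = [73]
pop() → 73: heap contents = []
push(63): heap contents = [63]
pop() → 63: heap contents = []
push(63): heap contents = [63]
push(25): heap contents = [25, 63]
push(8): heap contents = [8, 25, 63]
push(23): heap contents = [8, 23, 25, 63]
push(91): heap contents = [8, 23, 25, 63, 91]
push(72): heap contents = [8, 23, 25, 63, 72, 91]
push(88): heap contents = [8, 23, 25, 63, 72, 88, 91]
pop() → 8: heap contents = [23, 25, 63, 72, 88, 91]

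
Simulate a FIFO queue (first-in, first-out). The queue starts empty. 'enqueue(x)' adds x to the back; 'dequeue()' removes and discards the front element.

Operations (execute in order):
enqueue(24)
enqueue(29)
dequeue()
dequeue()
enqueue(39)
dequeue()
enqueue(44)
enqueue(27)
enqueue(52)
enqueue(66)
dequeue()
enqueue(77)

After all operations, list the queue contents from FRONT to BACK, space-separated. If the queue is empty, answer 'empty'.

enqueue(24): [24]
enqueue(29): [24, 29]
dequeue(): [29]
dequeue(): []
enqueue(39): [39]
dequeue(): []
enqueue(44): [44]
enqueue(27): [44, 27]
enqueue(52): [44, 27, 52]
enqueue(66): [44, 27, 52, 66]
dequeue(): [27, 52, 66]
enqueue(77): [27, 52, 66, 77]

Answer: 27 52 66 77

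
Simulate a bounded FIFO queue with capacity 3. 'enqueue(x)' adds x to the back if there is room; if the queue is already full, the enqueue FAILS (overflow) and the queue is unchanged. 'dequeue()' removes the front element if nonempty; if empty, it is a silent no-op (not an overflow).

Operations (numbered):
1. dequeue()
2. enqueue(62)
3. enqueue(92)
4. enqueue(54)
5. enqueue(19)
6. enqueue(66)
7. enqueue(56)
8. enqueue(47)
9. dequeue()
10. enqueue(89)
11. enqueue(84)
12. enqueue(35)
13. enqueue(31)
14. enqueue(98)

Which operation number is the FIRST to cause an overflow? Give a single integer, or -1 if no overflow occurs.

Answer: 5

Derivation:
1. dequeue(): empty, no-op, size=0
2. enqueue(62): size=1
3. enqueue(92): size=2
4. enqueue(54): size=3
5. enqueue(19): size=3=cap → OVERFLOW (fail)
6. enqueue(66): size=3=cap → OVERFLOW (fail)
7. enqueue(56): size=3=cap → OVERFLOW (fail)
8. enqueue(47): size=3=cap → OVERFLOW (fail)
9. dequeue(): size=2
10. enqueue(89): size=3
11. enqueue(84): size=3=cap → OVERFLOW (fail)
12. enqueue(35): size=3=cap → OVERFLOW (fail)
13. enqueue(31): size=3=cap → OVERFLOW (fail)
14. enqueue(98): size=3=cap → OVERFLOW (fail)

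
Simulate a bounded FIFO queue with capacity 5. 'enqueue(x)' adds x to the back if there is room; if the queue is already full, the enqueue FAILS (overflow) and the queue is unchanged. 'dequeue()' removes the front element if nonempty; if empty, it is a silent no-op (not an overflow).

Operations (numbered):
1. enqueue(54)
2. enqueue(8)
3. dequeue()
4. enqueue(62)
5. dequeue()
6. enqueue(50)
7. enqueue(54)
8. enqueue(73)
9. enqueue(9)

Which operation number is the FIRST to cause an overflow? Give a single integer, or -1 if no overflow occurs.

Answer: -1

Derivation:
1. enqueue(54): size=1
2. enqueue(8): size=2
3. dequeue(): size=1
4. enqueue(62): size=2
5. dequeue(): size=1
6. enqueue(50): size=2
7. enqueue(54): size=3
8. enqueue(73): size=4
9. enqueue(9): size=5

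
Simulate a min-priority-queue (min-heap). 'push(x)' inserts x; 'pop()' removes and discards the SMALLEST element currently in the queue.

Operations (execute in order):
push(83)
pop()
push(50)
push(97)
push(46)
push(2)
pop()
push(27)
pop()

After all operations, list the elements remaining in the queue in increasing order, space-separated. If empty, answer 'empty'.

push(83): heap contents = [83]
pop() → 83: heap contents = []
push(50): heap contents = [50]
push(97): heap contents = [50, 97]
push(46): heap contents = [46, 50, 97]
push(2): heap contents = [2, 46, 50, 97]
pop() → 2: heap contents = [46, 50, 97]
push(27): heap contents = [27, 46, 50, 97]
pop() → 27: heap contents = [46, 50, 97]

Answer: 46 50 97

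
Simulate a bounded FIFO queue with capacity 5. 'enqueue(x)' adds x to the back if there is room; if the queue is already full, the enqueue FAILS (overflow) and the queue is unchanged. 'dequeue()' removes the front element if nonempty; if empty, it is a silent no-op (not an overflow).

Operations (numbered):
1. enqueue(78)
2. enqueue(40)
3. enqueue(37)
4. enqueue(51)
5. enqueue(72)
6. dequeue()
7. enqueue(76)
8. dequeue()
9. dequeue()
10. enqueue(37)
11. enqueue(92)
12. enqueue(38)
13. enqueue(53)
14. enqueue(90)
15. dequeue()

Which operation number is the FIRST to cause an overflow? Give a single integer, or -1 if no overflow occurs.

Answer: 12

Derivation:
1. enqueue(78): size=1
2. enqueue(40): size=2
3. enqueue(37): size=3
4. enqueue(51): size=4
5. enqueue(72): size=5
6. dequeue(): size=4
7. enqueue(76): size=5
8. dequeue(): size=4
9. dequeue(): size=3
10. enqueue(37): size=4
11. enqueue(92): size=5
12. enqueue(38): size=5=cap → OVERFLOW (fail)
13. enqueue(53): size=5=cap → OVERFLOW (fail)
14. enqueue(90): size=5=cap → OVERFLOW (fail)
15. dequeue(): size=4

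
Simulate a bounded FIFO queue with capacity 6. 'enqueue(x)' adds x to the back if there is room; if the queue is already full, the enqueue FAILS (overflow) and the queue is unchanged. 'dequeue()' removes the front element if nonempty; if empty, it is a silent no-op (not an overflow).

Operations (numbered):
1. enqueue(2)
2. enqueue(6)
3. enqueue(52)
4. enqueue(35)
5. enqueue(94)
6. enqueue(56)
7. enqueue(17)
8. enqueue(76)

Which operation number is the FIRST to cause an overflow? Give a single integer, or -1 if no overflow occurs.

Answer: 7

Derivation:
1. enqueue(2): size=1
2. enqueue(6): size=2
3. enqueue(52): size=3
4. enqueue(35): size=4
5. enqueue(94): size=5
6. enqueue(56): size=6
7. enqueue(17): size=6=cap → OVERFLOW (fail)
8. enqueue(76): size=6=cap → OVERFLOW (fail)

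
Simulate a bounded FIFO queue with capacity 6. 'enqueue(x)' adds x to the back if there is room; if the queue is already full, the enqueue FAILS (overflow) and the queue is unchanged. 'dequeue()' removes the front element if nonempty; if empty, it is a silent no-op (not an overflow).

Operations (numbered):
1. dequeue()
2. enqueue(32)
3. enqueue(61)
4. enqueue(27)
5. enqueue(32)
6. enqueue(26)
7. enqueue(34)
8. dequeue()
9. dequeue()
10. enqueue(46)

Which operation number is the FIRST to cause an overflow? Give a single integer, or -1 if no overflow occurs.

1. dequeue(): empty, no-op, size=0
2. enqueue(32): size=1
3. enqueue(61): size=2
4. enqueue(27): size=3
5. enqueue(32): size=4
6. enqueue(26): size=5
7. enqueue(34): size=6
8. dequeue(): size=5
9. dequeue(): size=4
10. enqueue(46): size=5

Answer: -1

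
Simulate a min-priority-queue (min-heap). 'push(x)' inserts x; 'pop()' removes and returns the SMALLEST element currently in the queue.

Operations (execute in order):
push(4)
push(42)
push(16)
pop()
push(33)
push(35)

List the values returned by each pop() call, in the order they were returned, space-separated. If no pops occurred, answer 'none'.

push(4): heap contents = [4]
push(42): heap contents = [4, 42]
push(16): heap contents = [4, 16, 42]
pop() → 4: heap contents = [16, 42]
push(33): heap contents = [16, 33, 42]
push(35): heap contents = [16, 33, 35, 42]

Answer: 4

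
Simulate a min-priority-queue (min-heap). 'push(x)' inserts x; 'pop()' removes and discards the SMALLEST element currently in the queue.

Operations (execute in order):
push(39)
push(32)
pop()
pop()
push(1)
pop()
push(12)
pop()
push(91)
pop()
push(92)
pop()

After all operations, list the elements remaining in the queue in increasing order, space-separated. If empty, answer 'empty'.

push(39): heap contents = [39]
push(32): heap contents = [32, 39]
pop() → 32: heap contents = [39]
pop() → 39: heap contents = []
push(1): heap contents = [1]
pop() → 1: heap contents = []
push(12): heap contents = [12]
pop() → 12: heap contents = []
push(91): heap contents = [91]
pop() → 91: heap contents = []
push(92): heap contents = [92]
pop() → 92: heap contents = []

Answer: empty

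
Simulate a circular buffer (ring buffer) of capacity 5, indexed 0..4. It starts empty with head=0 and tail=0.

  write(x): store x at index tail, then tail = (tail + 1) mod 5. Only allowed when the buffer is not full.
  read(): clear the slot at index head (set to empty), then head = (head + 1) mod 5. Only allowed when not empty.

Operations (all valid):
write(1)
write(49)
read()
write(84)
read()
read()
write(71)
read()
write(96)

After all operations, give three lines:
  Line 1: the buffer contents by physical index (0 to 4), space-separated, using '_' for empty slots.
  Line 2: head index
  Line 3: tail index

write(1): buf=[1 _ _ _ _], head=0, tail=1, size=1
write(49): buf=[1 49 _ _ _], head=0, tail=2, size=2
read(): buf=[_ 49 _ _ _], head=1, tail=2, size=1
write(84): buf=[_ 49 84 _ _], head=1, tail=3, size=2
read(): buf=[_ _ 84 _ _], head=2, tail=3, size=1
read(): buf=[_ _ _ _ _], head=3, tail=3, size=0
write(71): buf=[_ _ _ 71 _], head=3, tail=4, size=1
read(): buf=[_ _ _ _ _], head=4, tail=4, size=0
write(96): buf=[_ _ _ _ 96], head=4, tail=0, size=1

Answer: _ _ _ _ 96
4
0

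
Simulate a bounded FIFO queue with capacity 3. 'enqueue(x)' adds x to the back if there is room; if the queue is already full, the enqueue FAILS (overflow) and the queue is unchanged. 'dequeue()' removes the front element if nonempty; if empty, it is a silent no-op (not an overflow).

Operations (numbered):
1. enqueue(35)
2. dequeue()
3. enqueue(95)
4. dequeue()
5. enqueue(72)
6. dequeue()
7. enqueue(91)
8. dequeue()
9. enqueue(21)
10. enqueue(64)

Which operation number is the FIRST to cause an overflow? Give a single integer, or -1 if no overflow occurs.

1. enqueue(35): size=1
2. dequeue(): size=0
3. enqueue(95): size=1
4. dequeue(): size=0
5. enqueue(72): size=1
6. dequeue(): size=0
7. enqueue(91): size=1
8. dequeue(): size=0
9. enqueue(21): size=1
10. enqueue(64): size=2

Answer: -1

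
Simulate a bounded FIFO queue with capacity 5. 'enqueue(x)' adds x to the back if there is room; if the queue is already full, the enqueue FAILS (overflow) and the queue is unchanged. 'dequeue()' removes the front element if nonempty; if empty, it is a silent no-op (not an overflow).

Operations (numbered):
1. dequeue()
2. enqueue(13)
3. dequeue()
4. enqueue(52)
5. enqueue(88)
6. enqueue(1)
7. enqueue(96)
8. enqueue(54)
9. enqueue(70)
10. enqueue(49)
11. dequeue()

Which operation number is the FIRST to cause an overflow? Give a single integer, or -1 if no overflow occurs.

Answer: 9

Derivation:
1. dequeue(): empty, no-op, size=0
2. enqueue(13): size=1
3. dequeue(): size=0
4. enqueue(52): size=1
5. enqueue(88): size=2
6. enqueue(1): size=3
7. enqueue(96): size=4
8. enqueue(54): size=5
9. enqueue(70): size=5=cap → OVERFLOW (fail)
10. enqueue(49): size=5=cap → OVERFLOW (fail)
11. dequeue(): size=4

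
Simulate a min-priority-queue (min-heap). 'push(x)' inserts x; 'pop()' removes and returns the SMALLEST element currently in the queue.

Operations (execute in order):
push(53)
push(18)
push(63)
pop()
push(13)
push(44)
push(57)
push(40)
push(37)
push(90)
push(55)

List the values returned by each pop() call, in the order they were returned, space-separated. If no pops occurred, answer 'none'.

push(53): heap contents = [53]
push(18): heap contents = [18, 53]
push(63): heap contents = [18, 53, 63]
pop() → 18: heap contents = [53, 63]
push(13): heap contents = [13, 53, 63]
push(44): heap contents = [13, 44, 53, 63]
push(57): heap contents = [13, 44, 53, 57, 63]
push(40): heap contents = [13, 40, 44, 53, 57, 63]
push(37): heap contents = [13, 37, 40, 44, 53, 57, 63]
push(90): heap contents = [13, 37, 40, 44, 53, 57, 63, 90]
push(55): heap contents = [13, 37, 40, 44, 53, 55, 57, 63, 90]

Answer: 18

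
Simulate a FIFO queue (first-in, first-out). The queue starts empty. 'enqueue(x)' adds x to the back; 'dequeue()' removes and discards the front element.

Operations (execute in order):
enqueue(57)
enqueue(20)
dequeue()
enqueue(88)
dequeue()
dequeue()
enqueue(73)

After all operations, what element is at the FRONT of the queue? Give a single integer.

enqueue(57): queue = [57]
enqueue(20): queue = [57, 20]
dequeue(): queue = [20]
enqueue(88): queue = [20, 88]
dequeue(): queue = [88]
dequeue(): queue = []
enqueue(73): queue = [73]

Answer: 73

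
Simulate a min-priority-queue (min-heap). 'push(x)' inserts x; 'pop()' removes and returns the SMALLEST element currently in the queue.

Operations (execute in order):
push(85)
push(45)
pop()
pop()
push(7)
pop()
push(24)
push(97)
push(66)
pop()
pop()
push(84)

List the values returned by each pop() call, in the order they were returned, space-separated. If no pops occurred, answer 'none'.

Answer: 45 85 7 24 66

Derivation:
push(85): heap contents = [85]
push(45): heap contents = [45, 85]
pop() → 45: heap contents = [85]
pop() → 85: heap contents = []
push(7): heap contents = [7]
pop() → 7: heap contents = []
push(24): heap contents = [24]
push(97): heap contents = [24, 97]
push(66): heap contents = [24, 66, 97]
pop() → 24: heap contents = [66, 97]
pop() → 66: heap contents = [97]
push(84): heap contents = [84, 97]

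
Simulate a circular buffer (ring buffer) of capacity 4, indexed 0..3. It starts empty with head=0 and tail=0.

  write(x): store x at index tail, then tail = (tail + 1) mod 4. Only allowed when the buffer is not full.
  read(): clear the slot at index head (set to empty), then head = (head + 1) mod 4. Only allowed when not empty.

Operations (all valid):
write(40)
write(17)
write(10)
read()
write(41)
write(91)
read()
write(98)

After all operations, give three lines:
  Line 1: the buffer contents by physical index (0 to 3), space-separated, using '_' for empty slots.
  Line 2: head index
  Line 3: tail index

Answer: 91 98 10 41
2
2

Derivation:
write(40): buf=[40 _ _ _], head=0, tail=1, size=1
write(17): buf=[40 17 _ _], head=0, tail=2, size=2
write(10): buf=[40 17 10 _], head=0, tail=3, size=3
read(): buf=[_ 17 10 _], head=1, tail=3, size=2
write(41): buf=[_ 17 10 41], head=1, tail=0, size=3
write(91): buf=[91 17 10 41], head=1, tail=1, size=4
read(): buf=[91 _ 10 41], head=2, tail=1, size=3
write(98): buf=[91 98 10 41], head=2, tail=2, size=4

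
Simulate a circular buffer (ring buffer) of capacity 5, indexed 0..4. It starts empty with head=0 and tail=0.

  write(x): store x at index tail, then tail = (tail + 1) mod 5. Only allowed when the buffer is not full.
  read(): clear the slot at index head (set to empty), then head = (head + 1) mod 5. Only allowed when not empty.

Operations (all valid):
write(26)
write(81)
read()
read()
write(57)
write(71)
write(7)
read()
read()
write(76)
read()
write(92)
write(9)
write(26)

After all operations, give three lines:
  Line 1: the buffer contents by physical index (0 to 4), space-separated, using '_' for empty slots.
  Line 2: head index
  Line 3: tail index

write(26): buf=[26 _ _ _ _], head=0, tail=1, size=1
write(81): buf=[26 81 _ _ _], head=0, tail=2, size=2
read(): buf=[_ 81 _ _ _], head=1, tail=2, size=1
read(): buf=[_ _ _ _ _], head=2, tail=2, size=0
write(57): buf=[_ _ 57 _ _], head=2, tail=3, size=1
write(71): buf=[_ _ 57 71 _], head=2, tail=4, size=2
write(7): buf=[_ _ 57 71 7], head=2, tail=0, size=3
read(): buf=[_ _ _ 71 7], head=3, tail=0, size=2
read(): buf=[_ _ _ _ 7], head=4, tail=0, size=1
write(76): buf=[76 _ _ _ 7], head=4, tail=1, size=2
read(): buf=[76 _ _ _ _], head=0, tail=1, size=1
write(92): buf=[76 92 _ _ _], head=0, tail=2, size=2
write(9): buf=[76 92 9 _ _], head=0, tail=3, size=3
write(26): buf=[76 92 9 26 _], head=0, tail=4, size=4

Answer: 76 92 9 26 _
0
4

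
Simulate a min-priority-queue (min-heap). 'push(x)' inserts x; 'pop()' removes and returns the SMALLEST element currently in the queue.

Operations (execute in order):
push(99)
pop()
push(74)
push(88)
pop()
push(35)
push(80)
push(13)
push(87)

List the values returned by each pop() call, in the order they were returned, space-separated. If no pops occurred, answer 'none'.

Answer: 99 74

Derivation:
push(99): heap contents = [99]
pop() → 99: heap contents = []
push(74): heap contents = [74]
push(88): heap contents = [74, 88]
pop() → 74: heap contents = [88]
push(35): heap contents = [35, 88]
push(80): heap contents = [35, 80, 88]
push(13): heap contents = [13, 35, 80, 88]
push(87): heap contents = [13, 35, 80, 87, 88]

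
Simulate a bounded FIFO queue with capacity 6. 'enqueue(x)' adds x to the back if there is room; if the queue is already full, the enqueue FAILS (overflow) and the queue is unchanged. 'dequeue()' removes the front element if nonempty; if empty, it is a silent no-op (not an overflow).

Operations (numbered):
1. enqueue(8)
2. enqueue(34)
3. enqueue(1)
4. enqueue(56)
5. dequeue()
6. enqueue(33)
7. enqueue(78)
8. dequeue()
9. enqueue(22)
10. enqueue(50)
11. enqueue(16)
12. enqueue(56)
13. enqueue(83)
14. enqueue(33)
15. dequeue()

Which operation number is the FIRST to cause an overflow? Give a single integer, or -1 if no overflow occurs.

1. enqueue(8): size=1
2. enqueue(34): size=2
3. enqueue(1): size=3
4. enqueue(56): size=4
5. dequeue(): size=3
6. enqueue(33): size=4
7. enqueue(78): size=5
8. dequeue(): size=4
9. enqueue(22): size=5
10. enqueue(50): size=6
11. enqueue(16): size=6=cap → OVERFLOW (fail)
12. enqueue(56): size=6=cap → OVERFLOW (fail)
13. enqueue(83): size=6=cap → OVERFLOW (fail)
14. enqueue(33): size=6=cap → OVERFLOW (fail)
15. dequeue(): size=5

Answer: 11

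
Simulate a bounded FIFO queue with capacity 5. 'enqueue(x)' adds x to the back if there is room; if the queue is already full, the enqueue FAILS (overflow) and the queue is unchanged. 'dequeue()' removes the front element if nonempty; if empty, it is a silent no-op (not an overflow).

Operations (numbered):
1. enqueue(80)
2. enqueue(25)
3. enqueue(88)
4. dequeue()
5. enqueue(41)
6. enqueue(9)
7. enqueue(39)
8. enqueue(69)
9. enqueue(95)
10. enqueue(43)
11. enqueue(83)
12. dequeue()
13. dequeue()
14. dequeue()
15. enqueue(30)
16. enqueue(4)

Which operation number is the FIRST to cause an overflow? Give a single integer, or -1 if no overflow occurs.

1. enqueue(80): size=1
2. enqueue(25): size=2
3. enqueue(88): size=3
4. dequeue(): size=2
5. enqueue(41): size=3
6. enqueue(9): size=4
7. enqueue(39): size=5
8. enqueue(69): size=5=cap → OVERFLOW (fail)
9. enqueue(95): size=5=cap → OVERFLOW (fail)
10. enqueue(43): size=5=cap → OVERFLOW (fail)
11. enqueue(83): size=5=cap → OVERFLOW (fail)
12. dequeue(): size=4
13. dequeue(): size=3
14. dequeue(): size=2
15. enqueue(30): size=3
16. enqueue(4): size=4

Answer: 8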